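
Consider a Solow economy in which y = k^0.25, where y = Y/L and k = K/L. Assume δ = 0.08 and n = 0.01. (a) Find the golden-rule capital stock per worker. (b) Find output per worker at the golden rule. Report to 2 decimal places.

Capital per worker breaks even when investment replaces (n + δ)·k; here n + δ = 0.09.
Setting f'(k) = n+δ gives 0.25·k^(0.25−1) = 0.09, hence k_gold = (0.25/0.09)^(1/0.75) ≈ 3.9048.
y_gold = 3.9048^0.25 ≈ 1.4057.

(a) k_gold ≈ 3.90; (b) y_gold ≈ 1.41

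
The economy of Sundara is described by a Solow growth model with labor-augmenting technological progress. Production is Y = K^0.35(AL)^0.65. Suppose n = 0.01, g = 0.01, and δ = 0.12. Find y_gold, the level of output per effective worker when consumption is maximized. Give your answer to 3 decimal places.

Capital per effective worker breaks even when investment replaces (n + g + δ)·k; here n + g + δ = 0.14.
At the golden rule the marginal product of capital equals n+g+δ: 0.35·k^(0.35−1) = 0.14. Solving, k_gold = (0.35/0.14)^(1/0.65) ≈ 4.0946.
Output: y_gold = k_gold^0.35 = 4.0946^0.35 ≈ 1.6379.

y_gold ≈ 1.638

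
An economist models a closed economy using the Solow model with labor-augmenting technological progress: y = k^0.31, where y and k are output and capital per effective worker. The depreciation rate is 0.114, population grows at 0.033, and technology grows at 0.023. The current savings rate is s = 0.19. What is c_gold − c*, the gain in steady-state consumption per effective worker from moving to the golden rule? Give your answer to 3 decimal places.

Δc ≈ 0.052

Break-even investment rate: n + g + δ = 0.033 + 0.023 + 0.114 = 0.17.
Current steady state (s = 0.19): k* = (0.19/0.17)^(1/0.69) ≈ 1.1749, y* = 1.1749^0.31 ≈ 1.0512, c* = (1−0.19)·1.0512 ≈ 0.8515.
Maximizing c = f(k) − (n+g+δ)·k gives f'(k) = n+g+δ, i.e. 0.31·k^(0.31−1) = 0.17, so k_gold = (0.31/0.17)^(1/0.69) ≈ 2.3886.
y_gold = 2.3886^0.31 ≈ 1.3099, c_gold = y_gold − 0.17·k_gold ≈ 0.9038.
Gain: Δc = 0.9038 − 0.8515 ≈ 0.0523.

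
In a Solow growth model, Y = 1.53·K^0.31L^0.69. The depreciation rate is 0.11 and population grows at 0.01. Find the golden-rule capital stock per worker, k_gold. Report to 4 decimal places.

k_gold ≈ 7.3288

Capital per worker breaks even when investment replaces (n + δ)·k; here n + δ = 0.12.
Golden rule sets MPK = n+δ: 0.31·1.53·k^(0.31−1) = 0.12, so k_gold = (0.31·1.53/0.12)^(1/0.69) ≈ 7.3288.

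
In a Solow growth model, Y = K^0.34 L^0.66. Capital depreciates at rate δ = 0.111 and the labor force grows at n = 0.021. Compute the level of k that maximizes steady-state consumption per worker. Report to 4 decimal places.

k_gold ≈ 4.1936

Capital per worker breaks even when investment replaces (n + δ)·k; here n + δ = 0.132.
At the golden rule the marginal product of capital equals n+δ: 0.34·k^(0.34−1) = 0.132. Solving, k_gold = (0.34/0.132)^(1/0.66) ≈ 4.1936.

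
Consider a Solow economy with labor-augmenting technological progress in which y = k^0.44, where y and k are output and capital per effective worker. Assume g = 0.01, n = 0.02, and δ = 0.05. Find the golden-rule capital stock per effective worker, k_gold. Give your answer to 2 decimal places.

n + g + δ = 0.02 + 0.01 + 0.05 = 0.08.
Golden rule sets MPK = n+g+δ: 0.44·k^(0.44−1) = 0.08, so k_gold = (0.44/0.08)^(1/0.56) ≈ 20.9931.

k_gold ≈ 20.99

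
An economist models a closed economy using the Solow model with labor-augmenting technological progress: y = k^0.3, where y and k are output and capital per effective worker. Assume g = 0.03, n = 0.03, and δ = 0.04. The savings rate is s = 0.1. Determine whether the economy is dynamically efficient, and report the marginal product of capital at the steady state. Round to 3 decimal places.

dynamically efficient; MPK ≈ 0.300

Capital per effective worker breaks even when investment replaces (n + g + δ)·k; here n + g + δ = 0.1.
Steady-state k*: s·k^0.3 = 0.1·k gives k* = (0.1/0.1)^(1/0.7) ≈ 1.0000.
MPK = 0.3·1.0000^(-0.7) ≈ 0.3000.
MPK > n+g+δ = 0.1, so the economy is dynamically efficient (under-saving).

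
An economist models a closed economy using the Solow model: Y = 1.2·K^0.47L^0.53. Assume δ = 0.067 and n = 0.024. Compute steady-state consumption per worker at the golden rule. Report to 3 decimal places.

c_gold ≈ 3.206

The effective depreciation rate is n + δ = 0.024 + 0.067 = 0.091.
Setting f'(k) = n+δ gives 0.47·1.2·k^(0.47−1) = 0.091, hence k_gold = (0.47·1.2/0.091)^(1/0.53) ≈ 31.2455.
y_gold = 1.2·31.2455^0.47 ≈ 6.0497.
c_gold = y_gold − (n+δ)·k_gold = 6.0497 − 0.091·31.2455 ≈ 3.2063.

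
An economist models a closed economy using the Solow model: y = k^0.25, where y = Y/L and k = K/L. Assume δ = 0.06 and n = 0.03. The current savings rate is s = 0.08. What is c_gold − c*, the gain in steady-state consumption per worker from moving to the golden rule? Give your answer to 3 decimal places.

Break-even investment rate: n + δ = 0.03 + 0.06 = 0.09.
Current steady state (s = 0.08): k* = (0.08/0.09)^(1/0.75) ≈ 0.8547, y* = 0.8547^0.25 ≈ 0.9615, c* = (1−0.08)·0.9615 ≈ 0.8846.
Golden rule sets MPK = n+δ: 0.25·k^(0.25−1) = 0.09, so k_gold = (0.25/0.09)^(1/0.75) ≈ 3.9048.
y_gold = 3.9048^0.25 ≈ 1.4057, c_gold = y_gold − 0.09·k_gold ≈ 1.0543.
Gain: Δc = 1.0543 − 0.8846 ≈ 0.1697.

Δc ≈ 0.170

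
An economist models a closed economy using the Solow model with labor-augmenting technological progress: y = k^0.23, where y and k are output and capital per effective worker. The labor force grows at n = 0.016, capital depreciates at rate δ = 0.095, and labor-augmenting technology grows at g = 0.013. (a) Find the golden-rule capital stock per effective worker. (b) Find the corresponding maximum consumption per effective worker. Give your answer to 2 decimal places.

(a) k_gold ≈ 2.23; (b) c_gold ≈ 0.93

n + g + δ = 0.016 + 0.013 + 0.095 = 0.124.
Setting f'(k) = n+g+δ gives 0.23·k^(0.23−1) = 0.124, hence k_gold = (0.23/0.124)^(1/0.77) ≈ 2.2307.
y_gold = 2.2307^0.23 ≈ 1.2027; c_gold = y_gold − 0.124·k_gold ≈ 0.9260.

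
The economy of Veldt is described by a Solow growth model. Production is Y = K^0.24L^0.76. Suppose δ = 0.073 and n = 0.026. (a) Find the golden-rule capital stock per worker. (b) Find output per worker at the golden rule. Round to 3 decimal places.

Break-even investment rate: n + δ = 0.026 + 0.073 = 0.099.
Maximizing c = f(k) − (n+δ)·k gives f'(k) = n+δ, i.e. 0.24·k^(0.24−1) = 0.099, so k_gold = (0.24/0.099)^(1/0.76) ≈ 3.2064.
y_gold = 3.2064^0.24 ≈ 1.3227.

(a) k_gold ≈ 3.206; (b) y_gold ≈ 1.323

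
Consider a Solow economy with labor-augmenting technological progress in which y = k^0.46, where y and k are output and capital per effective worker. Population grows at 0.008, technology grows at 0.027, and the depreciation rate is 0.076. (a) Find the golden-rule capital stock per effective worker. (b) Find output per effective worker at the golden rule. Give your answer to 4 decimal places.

Break-even investment rate: n + g + δ = 0.008 + 0.027 + 0.076 = 0.111.
Golden rule sets MPK = n+g+δ: 0.46·k^(0.46−1) = 0.111, so k_gold = (0.46/0.111)^(1/0.54) ≈ 13.9123.
y_gold = 13.9123^0.46 ≈ 3.3571.

(a) k_gold ≈ 13.9123; (b) y_gold ≈ 3.3571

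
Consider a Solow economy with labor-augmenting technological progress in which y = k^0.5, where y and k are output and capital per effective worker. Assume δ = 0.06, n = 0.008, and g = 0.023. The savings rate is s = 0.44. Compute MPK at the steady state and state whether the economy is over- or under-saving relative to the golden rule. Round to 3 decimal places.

under-saving; MPK ≈ 0.103

Break-even investment rate: n + g + δ = 0.008 + 0.023 + 0.06 = 0.091.
Steady-state k*: s·k^0.5 = 0.091·k gives k* = (0.44/0.091)^(1/0.5) ≈ 23.3788.
MPK = 0.5·23.3788^(-0.5) ≈ 0.1034.
MPK > n+g+δ = 0.091, so the economy is dynamically efficient (under-saving).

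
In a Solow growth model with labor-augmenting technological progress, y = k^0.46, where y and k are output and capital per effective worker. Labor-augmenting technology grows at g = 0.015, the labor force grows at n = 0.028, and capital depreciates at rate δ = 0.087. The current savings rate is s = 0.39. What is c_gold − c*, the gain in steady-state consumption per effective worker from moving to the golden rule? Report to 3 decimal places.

Δc ≈ 0.029

Break-even investment rate: n + g + δ = 0.028 + 0.015 + 0.087 = 0.13.
Current steady state (s = 0.39): k* = (0.39/0.13)^(1/0.54) ≈ 7.6482, y* = 7.6482^0.46 ≈ 2.5494, c* = (1−0.39)·2.5494 ≈ 1.5551.
Setting f'(k) = n+g+δ gives 0.46·k^(0.46−1) = 0.13, hence k_gold = (0.46/0.13)^(1/0.54) ≈ 10.3830.
y_gold = 10.3830^0.46 ≈ 2.9343, c_gold = y_gold − 0.13·k_gold ≈ 1.5845.
Gain: Δc = 1.5845 − 1.5551 ≈ 0.0294.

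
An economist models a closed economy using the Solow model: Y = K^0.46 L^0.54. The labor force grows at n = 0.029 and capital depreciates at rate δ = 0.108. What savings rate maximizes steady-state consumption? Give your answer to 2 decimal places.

s_gold = 0.46

n + δ = 0.029 + 0.108 = 0.137.
At the golden rule MPK = n+δ, and in any Cobb-Douglas steady state s = (n+δ)·k/y = MPK·k/y = capital's share 0.46.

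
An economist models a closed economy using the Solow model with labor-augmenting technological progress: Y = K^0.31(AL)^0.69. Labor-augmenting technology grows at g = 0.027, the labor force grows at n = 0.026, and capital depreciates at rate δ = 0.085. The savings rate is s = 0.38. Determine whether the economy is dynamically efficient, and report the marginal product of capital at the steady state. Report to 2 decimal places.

dynamically inefficient; MPK ≈ 0.11

The effective depreciation rate is n + g + δ = 0.026 + 0.027 + 0.085 = 0.138.
Steady-state k*: s·k^0.31 = 0.138·k gives k* = (0.38/0.138)^(1/0.69) ≈ 4.3405.
MPK = 0.31·4.3405^(-0.69) ≈ 0.1126.
MPK < n+g+δ = 0.138, so the economy is dynamically inefficient (over-saving).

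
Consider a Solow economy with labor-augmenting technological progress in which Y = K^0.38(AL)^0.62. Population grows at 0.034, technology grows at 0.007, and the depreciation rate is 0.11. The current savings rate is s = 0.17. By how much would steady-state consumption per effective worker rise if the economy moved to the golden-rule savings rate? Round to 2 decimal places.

Capital per effective worker breaks even when investment replaces (n + g + δ)·k; here n + g + δ = 0.151.
Current steady state (s = 0.17): k* = (0.17/0.151)^(1/0.62) ≈ 1.2107, y* = 1.2107^0.38 ≈ 1.0753, c* = (1−0.17)·1.0753 ≈ 0.8925.
At the golden rule the marginal product of capital equals n+g+δ: 0.38·k^(0.38−1) = 0.151. Solving, k_gold = (0.38/0.151)^(1/0.62) ≈ 4.4306.
y_gold = 4.4306^0.38 ≈ 1.7606, c_gold = y_gold − 0.151·k_gold ≈ 1.0916.
Gain: Δc = 1.0916 − 0.8925 ≈ 0.1990.

Δc ≈ 0.20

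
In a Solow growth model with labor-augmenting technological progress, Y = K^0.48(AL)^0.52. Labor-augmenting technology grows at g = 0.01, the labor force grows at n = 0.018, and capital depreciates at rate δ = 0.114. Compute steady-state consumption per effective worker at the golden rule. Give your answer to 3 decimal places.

Break-even investment rate: n + g + δ = 0.018 + 0.01 + 0.114 = 0.142.
Setting f'(k) = n+g+δ gives 0.48·k^(0.48−1) = 0.142, hence k_gold = (0.48/0.142)^(1/0.52) ≈ 10.4044.
y_gold = 10.4044^0.48 ≈ 3.0780.
c_gold = y_gold − (n+g+δ)·k_gold = 3.0780 − 0.142·10.4044 ≈ 1.6005.

c_gold ≈ 1.601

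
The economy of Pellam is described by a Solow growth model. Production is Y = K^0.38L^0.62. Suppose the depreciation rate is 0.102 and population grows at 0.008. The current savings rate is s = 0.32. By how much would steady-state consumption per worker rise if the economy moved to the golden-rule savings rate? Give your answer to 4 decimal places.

Break-even investment rate: n + δ = 0.008 + 0.102 = 0.11.
Current steady state (s = 0.32): k* = (0.32/0.11)^(1/0.62) ≈ 5.5975, y* = 5.5975^0.38 ≈ 1.9241, c* = (1−0.32)·1.9241 ≈ 1.3084.
Golden rule sets MPK = n+δ: 0.38·k^(0.38−1) = 0.11, so k_gold = (0.38/0.11)^(1/0.62) ≈ 7.3854.
y_gold = 7.3854^0.38 ≈ 2.1379, c_gold = y_gold − 0.11·k_gold ≈ 1.3255.
Gain: Δc = 1.3255 − 1.3084 ≈ 0.0171.

Δc ≈ 0.0171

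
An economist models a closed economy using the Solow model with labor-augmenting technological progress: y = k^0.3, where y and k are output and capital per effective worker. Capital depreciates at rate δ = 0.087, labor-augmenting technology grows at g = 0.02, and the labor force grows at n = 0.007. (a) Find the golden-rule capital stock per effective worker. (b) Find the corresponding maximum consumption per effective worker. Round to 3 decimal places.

Capital per effective worker breaks even when investment replaces (n + g + δ)·k; here n + g + δ = 0.114.
Golden rule sets MPK = n+g+δ: 0.3·k^(0.3−1) = 0.114, so k_gold = (0.3/0.114)^(1/0.7) ≈ 3.9839.
y_gold = 3.9839^0.3 ≈ 1.5139; c_gold = y_gold − 0.114·k_gold ≈ 1.0597.

(a) k_gold ≈ 3.984; (b) c_gold ≈ 1.060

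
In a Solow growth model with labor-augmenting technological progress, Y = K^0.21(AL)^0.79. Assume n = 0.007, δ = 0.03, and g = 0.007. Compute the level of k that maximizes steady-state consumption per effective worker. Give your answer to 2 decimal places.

n + g + δ = 0.007 + 0.007 + 0.03 = 0.044.
Setting f'(k) = n+g+δ gives 0.21·k^(0.21−1) = 0.044, hence k_gold = (0.21/0.044)^(1/0.79) ≈ 7.2310.

k_gold ≈ 7.23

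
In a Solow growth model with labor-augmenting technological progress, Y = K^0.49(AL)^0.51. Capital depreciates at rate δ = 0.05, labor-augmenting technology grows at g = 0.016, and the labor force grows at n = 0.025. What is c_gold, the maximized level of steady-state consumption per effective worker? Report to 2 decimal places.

c_gold ≈ 2.57

The effective depreciation rate is n + g + δ = 0.025 + 0.016 + 0.05 = 0.091.
At the golden rule the marginal product of capital equals n+g+δ: 0.49·k^(0.49−1) = 0.091. Solving, k_gold = (0.49/0.091)^(1/0.51) ≈ 27.1417.
y_gold = 27.1417^0.49 ≈ 5.0406.
c_gold = y_gold − (n+g+δ)·k_gold = 5.0406 − 0.091·27.1417 ≈ 2.5707.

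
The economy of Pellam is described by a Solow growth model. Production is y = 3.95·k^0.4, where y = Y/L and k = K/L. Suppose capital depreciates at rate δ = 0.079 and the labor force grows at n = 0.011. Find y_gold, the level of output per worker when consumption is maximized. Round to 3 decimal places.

Break-even investment rate: n + δ = 0.011 + 0.079 = 0.09.
Setting f'(k) = n+δ gives 0.4·3.95·k^(0.4−1) = 0.09, hence k_gold = (0.4·3.95/0.09)^(1/0.6) ≈ 118.5835.
Output: y_gold = 3.95·k_gold^0.4 = 3.95·118.5835^0.4 ≈ 26.6813.

y_gold ≈ 26.681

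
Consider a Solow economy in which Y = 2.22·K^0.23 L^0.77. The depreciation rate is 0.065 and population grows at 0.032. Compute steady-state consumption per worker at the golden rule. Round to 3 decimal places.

n + δ = 0.032 + 0.065 = 0.097.
Golden rule sets MPK = n+δ: 0.23·2.22·k^(0.23−1) = 0.097, so k_gold = (0.23·2.22/0.097)^(1/0.77) ≈ 8.6450.
y_gold = 2.22·8.6450^0.23 ≈ 3.6459.
c_gold = y_gold − (n+δ)·k_gold = 3.6459 − 0.097·8.6450 ≈ 2.8074.

c_gold ≈ 2.807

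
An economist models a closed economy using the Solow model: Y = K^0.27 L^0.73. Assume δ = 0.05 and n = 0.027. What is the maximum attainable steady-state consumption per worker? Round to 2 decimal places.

c_gold ≈ 1.16

n + δ = 0.027 + 0.05 = 0.077.
Maximizing c = f(k) − (n+δ)·k gives f'(k) = n+δ, i.e. 0.27·k^(0.27−1) = 0.077, so k_gold = (0.27/0.077)^(1/0.73) ≈ 5.5770.
y_gold = 5.5770^0.27 ≈ 1.5905.
c_gold = y_gold − (n+δ)·k_gold = 1.5905 − 0.077·5.5770 ≈ 1.1611.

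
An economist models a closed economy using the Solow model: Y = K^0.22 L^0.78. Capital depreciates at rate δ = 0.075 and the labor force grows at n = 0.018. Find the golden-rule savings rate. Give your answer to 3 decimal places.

s_gold = 0.220

Capital per worker breaks even when investment replaces (n + δ)·k; here n + δ = 0.093.
At the golden rule MPK = n+δ, and in any Cobb-Douglas steady state s = (n+δ)·k/y = MPK·k/y = capital's share 0.22.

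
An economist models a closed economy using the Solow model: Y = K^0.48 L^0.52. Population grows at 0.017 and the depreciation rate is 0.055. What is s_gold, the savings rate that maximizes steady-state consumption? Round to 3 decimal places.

s_gold = 0.480

n + δ = 0.017 + 0.055 = 0.072.
At the golden rule MPK = n+δ, and in any Cobb-Douglas steady state s = (n+δ)·k/y = MPK·k/y = capital's share 0.48.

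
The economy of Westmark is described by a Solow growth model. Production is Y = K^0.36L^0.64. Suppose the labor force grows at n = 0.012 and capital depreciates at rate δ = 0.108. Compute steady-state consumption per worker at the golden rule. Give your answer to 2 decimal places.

c_gold ≈ 1.19

n + δ = 0.012 + 0.108 = 0.12.
Setting f'(k) = n+δ gives 0.36·k^(0.36−1) = 0.12, hence k_gold = (0.36/0.12)^(1/0.64) ≈ 5.5655.
y_gold = 5.5655^0.36 ≈ 1.8552.
c_gold = y_gold − (n+δ)·k_gold = 1.8552 − 0.12·5.5655 ≈ 1.1873.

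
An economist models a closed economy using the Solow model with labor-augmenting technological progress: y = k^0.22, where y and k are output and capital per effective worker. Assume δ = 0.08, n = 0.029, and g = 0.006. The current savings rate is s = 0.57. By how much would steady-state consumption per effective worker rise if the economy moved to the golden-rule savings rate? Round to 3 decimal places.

Break-even investment rate: n + g + δ = 0.029 + 0.006 + 0.08 = 0.115.
Current steady state (s = 0.57): k* = (0.57/0.115)^(1/0.78) ≈ 7.7849, y* = 7.7849^0.22 ≈ 1.5706, c* = (1−0.57)·1.5706 ≈ 0.6754.
At the golden rule the marginal product of capital equals n+g+δ: 0.22·k^(0.22−1) = 0.115. Solving, k_gold = (0.22/0.115)^(1/0.78) ≈ 2.2971.
y_gold = 2.2971^0.22 ≈ 1.2008, c_gold = y_gold − 0.115·k_gold ≈ 0.9366.
Gain: Δc = 0.9366 − 0.6754 ≈ 0.2612.

Δc ≈ 0.261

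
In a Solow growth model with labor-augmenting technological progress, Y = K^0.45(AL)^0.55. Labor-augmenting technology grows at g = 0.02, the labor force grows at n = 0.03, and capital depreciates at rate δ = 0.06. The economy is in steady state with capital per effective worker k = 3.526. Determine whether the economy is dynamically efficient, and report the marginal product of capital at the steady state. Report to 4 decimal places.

dynamically efficient; MPK ≈ 0.2250

n + g + δ = 0.03 + 0.02 + 0.06 = 0.11.
MPK = 0.45·k^(0.45−1) = 0.45·3.526^(-0.55) ≈ 0.2250.
MPK > 0.11, so the economy is dynamically efficient (under-saving).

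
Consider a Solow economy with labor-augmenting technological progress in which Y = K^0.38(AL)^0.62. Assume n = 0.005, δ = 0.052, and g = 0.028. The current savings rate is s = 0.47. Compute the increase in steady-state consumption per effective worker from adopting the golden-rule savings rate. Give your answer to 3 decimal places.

n + g + δ = 0.005 + 0.028 + 0.052 = 0.085.
Current steady state (s = 0.47): k* = (0.47/0.085)^(1/0.62) ≈ 15.7714, y* = 15.7714^0.38 ≈ 2.8523, c* = (1−0.47)·2.8523 ≈ 1.5117.
At the golden rule the marginal product of capital equals n+g+δ: 0.38·k^(0.38−1) = 0.085. Solving, k_gold = (0.38/0.085)^(1/0.62) ≈ 11.1937.
y_gold = 11.1937^0.38 ≈ 2.5039, c_gold = y_gold − 0.085·k_gold ≈ 1.5524.
Gain: Δc = 1.5524 − 1.5117 ≈ 0.0407.

Δc ≈ 0.041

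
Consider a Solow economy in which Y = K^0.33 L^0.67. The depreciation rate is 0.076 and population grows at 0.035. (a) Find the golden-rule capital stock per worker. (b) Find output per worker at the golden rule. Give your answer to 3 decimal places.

n + δ = 0.035 + 0.076 = 0.111.
At the golden rule the marginal product of capital equals n+δ: 0.33·k^(0.33−1) = 0.111. Solving, k_gold = (0.33/0.111)^(1/0.67) ≈ 5.0846.
y_gold = 5.0846^0.33 ≈ 1.7103.

(a) k_gold ≈ 5.085; (b) y_gold ≈ 1.710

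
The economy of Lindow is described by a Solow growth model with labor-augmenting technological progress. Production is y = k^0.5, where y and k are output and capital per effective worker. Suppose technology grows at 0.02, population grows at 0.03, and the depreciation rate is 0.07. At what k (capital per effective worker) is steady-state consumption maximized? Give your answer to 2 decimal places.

k_gold ≈ 17.36

Capital per effective worker breaks even when investment replaces (n + g + δ)·k; here n + g + δ = 0.12.
Golden rule sets MPK = n+g+δ: 0.5·k^(0.5−1) = 0.12, so k_gold = (0.5/0.12)^(1/0.5) ≈ 17.3611.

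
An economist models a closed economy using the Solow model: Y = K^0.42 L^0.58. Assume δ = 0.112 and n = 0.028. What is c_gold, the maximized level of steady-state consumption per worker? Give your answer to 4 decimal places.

c_gold ≈ 1.2851

Capital per worker breaks even when investment replaces (n + δ)·k; here n + δ = 0.14.
Maximizing c = f(k) − (n+δ)·k gives f'(k) = n+δ, i.e. 0.42·k^(0.42−1) = 0.14, so k_gold = (0.42/0.14)^(1/0.58) ≈ 6.6470.
y_gold = 6.6470^0.42 ≈ 2.2157.
c_gold = y_gold − (n+δ)·k_gold = 2.2157 − 0.14·6.6470 ≈ 1.2851.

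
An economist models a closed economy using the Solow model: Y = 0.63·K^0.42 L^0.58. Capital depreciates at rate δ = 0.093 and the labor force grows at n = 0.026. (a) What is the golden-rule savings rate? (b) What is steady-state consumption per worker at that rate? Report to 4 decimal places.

Break-even investment rate: n + δ = 0.026 + 0.093 = 0.119.
For Cobb-Douglas, s_gold equals capital's share: s_gold = 0.42.
Maximizing c = f(k) − (n+δ)·k gives f'(k) = n+δ, i.e. 0.42·0.63·k^(0.42−1) = 0.119, so k_gold = (0.42·0.63/0.119)^(1/0.58) ≈ 3.9660.
y_gold = 0.63·3.9660^0.42 ≈ 1.1237; c_gold = (1−0.42)·y_gold ≈ 0.6517.

(a) s_gold = 0.4200; (b) c_gold ≈ 0.6517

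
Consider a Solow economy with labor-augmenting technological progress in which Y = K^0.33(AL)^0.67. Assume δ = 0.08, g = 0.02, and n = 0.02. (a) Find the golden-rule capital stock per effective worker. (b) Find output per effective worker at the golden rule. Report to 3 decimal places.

Break-even investment rate: n + g + δ = 0.02 + 0.02 + 0.08 = 0.12.
Maximizing c = f(k) − (n+g+δ)·k gives f'(k) = n+g+δ, i.e. 0.33·k^(0.33−1) = 0.12, so k_gold = (0.33/0.12)^(1/0.67) ≈ 4.5261.
y_gold = 4.5261^0.33 ≈ 1.6458.

(a) k_gold ≈ 4.526; (b) y_gold ≈ 1.646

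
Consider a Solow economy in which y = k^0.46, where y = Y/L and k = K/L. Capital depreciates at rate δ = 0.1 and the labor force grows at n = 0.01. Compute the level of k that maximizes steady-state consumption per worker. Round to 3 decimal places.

Capital per worker breaks even when investment replaces (n + δ)·k; here n + δ = 0.11.
At the golden rule the marginal product of capital equals n+δ: 0.46·k^(0.46−1) = 0.11. Solving, k_gold = (0.46/0.11)^(1/0.54) ≈ 14.1474.

k_gold ≈ 14.147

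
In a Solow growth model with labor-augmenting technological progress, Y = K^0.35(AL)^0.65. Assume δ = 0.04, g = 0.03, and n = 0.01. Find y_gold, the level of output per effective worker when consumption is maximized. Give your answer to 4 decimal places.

n + g + δ = 0.01 + 0.03 + 0.04 = 0.08.
At the golden rule the marginal product of capital equals n+g+δ: 0.35·k^(0.35−1) = 0.08. Solving, k_gold = (0.35/0.08)^(1/0.65) ≈ 9.6855.
Output: y_gold = k_gold^0.35 = 9.6855^0.35 ≈ 2.2138.

y_gold ≈ 2.2138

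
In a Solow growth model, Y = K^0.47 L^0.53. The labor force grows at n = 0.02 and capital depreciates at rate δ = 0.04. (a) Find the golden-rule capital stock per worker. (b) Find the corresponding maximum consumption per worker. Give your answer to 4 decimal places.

(a) k_gold ≈ 48.6062; (b) c_gold ≈ 3.2887

n + δ = 0.02 + 0.04 = 0.06.
Maximizing c = f(k) − (n+δ)·k gives f'(k) = n+δ, i.e. 0.47·k^(0.47−1) = 0.06, so k_gold = (0.47/0.06)^(1/0.53) ≈ 48.6062.
y_gold = 48.6062^0.47 ≈ 6.2050; c_gold = y_gold − 0.06·k_gold ≈ 3.2887.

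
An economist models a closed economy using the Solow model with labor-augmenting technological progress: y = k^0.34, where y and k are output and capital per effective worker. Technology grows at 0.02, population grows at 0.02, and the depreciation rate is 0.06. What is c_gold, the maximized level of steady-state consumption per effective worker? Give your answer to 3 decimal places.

n + g + δ = 0.02 + 0.02 + 0.06 = 0.1.
At the golden rule the marginal product of capital equals n+g+δ: 0.34·k^(0.34−1) = 0.1. Solving, k_gold = (0.34/0.1)^(1/0.66) ≈ 6.3866.
y_gold = 6.3866^0.34 ≈ 1.8784.
c_gold = y_gold − (n+g+δ)·k_gold = 1.8784 − 0.1·6.3866 ≈ 1.2398.

c_gold ≈ 1.240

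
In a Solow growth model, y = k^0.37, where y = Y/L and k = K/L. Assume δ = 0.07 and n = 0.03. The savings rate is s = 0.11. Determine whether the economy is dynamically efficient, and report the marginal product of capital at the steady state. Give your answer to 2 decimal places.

dynamically efficient; MPK ≈ 0.34

Break-even investment rate: n + δ = 0.03 + 0.07 = 0.1.
Steady-state k*: s·k^0.37 = 0.1·k gives k* = (0.11/0.1)^(1/0.63) ≈ 1.1633.
MPK = 0.37·1.1633^(-0.63) ≈ 0.3364.
MPK > n+δ = 0.1, so the economy is dynamically efficient (under-saving).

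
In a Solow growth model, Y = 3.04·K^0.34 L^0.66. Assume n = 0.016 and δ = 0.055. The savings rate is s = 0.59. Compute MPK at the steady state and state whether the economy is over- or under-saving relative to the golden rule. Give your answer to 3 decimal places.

Capital per worker breaks even when investment replaces (n + δ)·k; here n + δ = 0.071.
Steady-state k*: s·A·k^0.34 = 0.071·k gives k* = (0.59·3.04/0.071)^(1/0.66) ≈ 133.3369.
MPK = 0.34·3.04·133.3369^(-0.66) ≈ 0.0409.
MPK < n+δ = 0.071, so the economy is dynamically inefficient (over-saving).

over-saving; MPK ≈ 0.041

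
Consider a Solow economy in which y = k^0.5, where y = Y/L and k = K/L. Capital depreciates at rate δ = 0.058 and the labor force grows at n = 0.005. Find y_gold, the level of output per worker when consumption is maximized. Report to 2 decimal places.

y_gold ≈ 7.94

n + δ = 0.005 + 0.058 = 0.063.
Maximizing c = f(k) − (n+δ)·k gives f'(k) = n+δ, i.e. 0.5·k^(0.5−1) = 0.063, so k_gold = (0.5/0.063)^(1/0.5) ≈ 62.9882.
Output: y_gold = k_gold^0.5 = 62.9882^0.5 ≈ 7.9365.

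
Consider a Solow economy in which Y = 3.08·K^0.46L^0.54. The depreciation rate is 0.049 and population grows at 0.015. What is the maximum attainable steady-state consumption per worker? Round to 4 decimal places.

c_gold ≈ 23.2699

Capital per worker breaks even when investment replaces (n + δ)·k; here n + δ = 0.064.
Golden rule sets MPK = n+δ: 0.46·3.08·k^(0.46−1) = 0.064, so k_gold = (0.46·3.08/0.064)^(1/0.54) ≈ 309.7268.
y_gold = 3.08·309.7268^0.46 ≈ 43.0924.
c_gold = y_gold − (n+δ)·k_gold = 43.0924 − 0.064·309.7268 ≈ 23.2699.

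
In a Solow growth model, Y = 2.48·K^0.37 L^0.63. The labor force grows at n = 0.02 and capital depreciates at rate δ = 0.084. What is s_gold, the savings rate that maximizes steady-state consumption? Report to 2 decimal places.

n + δ = 0.02 + 0.084 = 0.104.
At the golden rule MPK = n+δ, and in any Cobb-Douglas steady state s = (n+δ)·k/y = MPK·k/y = capital's share 0.37.

s_gold = 0.37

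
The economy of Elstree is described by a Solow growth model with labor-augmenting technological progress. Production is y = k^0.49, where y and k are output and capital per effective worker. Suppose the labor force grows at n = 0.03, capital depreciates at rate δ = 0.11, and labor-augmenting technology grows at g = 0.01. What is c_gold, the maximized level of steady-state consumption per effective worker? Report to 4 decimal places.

c_gold ≈ 1.5904

Break-even investment rate: n + g + δ = 0.03 + 0.01 + 0.11 = 0.15.
Maximizing c = f(k) − (n+g+δ)·k gives f'(k) = n+g+δ, i.e. 0.49·k^(0.49−1) = 0.15, so k_gold = (0.49/0.15)^(1/0.51) ≈ 10.1871.
y_gold = 10.1871^0.49 ≈ 3.1185.
c_gold = y_gold − (n+g+δ)·k_gold = 3.1185 − 0.15·10.1871 ≈ 1.5904.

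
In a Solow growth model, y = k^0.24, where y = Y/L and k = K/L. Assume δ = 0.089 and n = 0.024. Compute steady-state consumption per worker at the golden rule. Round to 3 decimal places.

The effective depreciation rate is n + δ = 0.024 + 0.089 = 0.113.
Golden rule sets MPK = n+δ: 0.24·k^(0.24−1) = 0.113, so k_gold = (0.24/0.113)^(1/0.76) ≈ 2.6943.
y_gold = 2.6943^0.24 ≈ 1.2685.
c_gold = y_gold − (n+δ)·k_gold = 1.2685 − 0.113·2.6943 ≈ 0.9641.

c_gold ≈ 0.964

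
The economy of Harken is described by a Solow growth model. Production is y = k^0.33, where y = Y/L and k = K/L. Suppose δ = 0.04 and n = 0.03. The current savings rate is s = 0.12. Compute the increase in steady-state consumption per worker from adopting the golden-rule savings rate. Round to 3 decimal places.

Break-even investment rate: n + δ = 0.03 + 0.04 = 0.07.
Current steady state (s = 0.12): k* = (0.12/0.07)^(1/0.67) ≈ 2.2355, y* = 2.2355^0.33 ≈ 1.3041, c* = (1−0.12)·1.3041 ≈ 1.1476.
At the golden rule the marginal product of capital equals n+δ: 0.33·k^(0.33−1) = 0.07. Solving, k_gold = (0.33/0.07)^(1/0.67) ≈ 10.1181.
y_gold = 10.1181^0.33 ≈ 2.1463, c_gold = y_gold − 0.07·k_gold ≈ 1.4380.
Gain: Δc = 1.4380 − 1.1476 ≈ 0.2904.

Δc ≈ 0.290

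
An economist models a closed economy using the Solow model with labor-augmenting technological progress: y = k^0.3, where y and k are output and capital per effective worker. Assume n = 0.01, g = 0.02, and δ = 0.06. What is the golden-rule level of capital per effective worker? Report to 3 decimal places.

The effective depreciation rate is n + g + δ = 0.01 + 0.02 + 0.06 = 0.09.
Golden rule sets MPK = n+g+δ: 0.3·k^(0.3−1) = 0.09, so k_gold = (0.3/0.09)^(1/0.7) ≈ 5.5843.

k_gold ≈ 5.584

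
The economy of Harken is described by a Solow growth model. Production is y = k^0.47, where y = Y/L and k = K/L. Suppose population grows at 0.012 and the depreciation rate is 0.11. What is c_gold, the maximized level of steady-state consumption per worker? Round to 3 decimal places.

c_gold ≈ 1.753

Break-even investment rate: n + δ = 0.012 + 0.11 = 0.122.
Golden rule sets MPK = n+δ: 0.47·k^(0.47−1) = 0.122, so k_gold = (0.47/0.122)^(1/0.53) ≈ 12.7399.
y_gold = 12.7399^0.47 ≈ 3.3070.
c_gold = y_gold − (n+δ)·k_gold = 3.3070 − 0.122·12.7399 ≈ 1.7527.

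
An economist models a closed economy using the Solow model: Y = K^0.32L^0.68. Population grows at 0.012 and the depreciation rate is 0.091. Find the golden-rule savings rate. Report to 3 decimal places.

n + δ = 0.012 + 0.091 = 0.103.
At the golden rule MPK = n+δ, and in any Cobb-Douglas steady state s = (n+δ)·k/y = MPK·k/y = capital's share 0.32.

s_gold = 0.320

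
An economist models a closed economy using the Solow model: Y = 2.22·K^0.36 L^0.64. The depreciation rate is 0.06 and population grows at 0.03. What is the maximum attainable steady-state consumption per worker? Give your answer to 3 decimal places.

The effective depreciation rate is n + δ = 0.03 + 0.06 = 0.09.
Golden rule sets MPK = n+δ: 0.36·2.22·k^(0.36−1) = 0.09, so k_gold = (0.36·2.22/0.09)^(1/0.64) ≈ 30.3316.
y_gold = 2.22·30.3316^0.36 ≈ 7.5829.
c_gold = y_gold − (n+δ)·k_gold = 7.5829 − 0.09·30.3316 ≈ 4.8531.

c_gold ≈ 4.853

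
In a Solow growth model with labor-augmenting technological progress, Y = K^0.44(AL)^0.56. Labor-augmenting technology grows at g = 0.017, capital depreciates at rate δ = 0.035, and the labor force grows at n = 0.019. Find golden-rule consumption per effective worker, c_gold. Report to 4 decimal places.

Break-even investment rate: n + g + δ = 0.019 + 0.017 + 0.035 = 0.071.
Golden rule sets MPK = n+g+δ: 0.44·k^(0.44−1) = 0.071, so k_gold = (0.44/0.071)^(1/0.56) ≈ 25.9796.
y_gold = 25.9796^0.44 ≈ 4.1922.
c_gold = y_gold − (n+g+δ)·k_gold = 4.1922 − 0.071·25.9796 ≈ 2.3476.

c_gold ≈ 2.3476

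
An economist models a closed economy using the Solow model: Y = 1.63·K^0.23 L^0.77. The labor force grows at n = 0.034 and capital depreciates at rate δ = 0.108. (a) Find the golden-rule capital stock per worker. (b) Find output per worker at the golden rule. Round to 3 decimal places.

(a) k_gold ≈ 3.528; (b) y_gold ≈ 2.178

The effective depreciation rate is n + δ = 0.034 + 0.108 = 0.142.
At the golden rule the marginal product of capital equals n+δ: 0.23·1.63·k^(0.23−1) = 0.142. Solving, k_gold = (0.23·1.63/0.142)^(1/0.77) ≈ 3.5283.
y_gold = 1.63·3.5283^0.23 ≈ 2.1784.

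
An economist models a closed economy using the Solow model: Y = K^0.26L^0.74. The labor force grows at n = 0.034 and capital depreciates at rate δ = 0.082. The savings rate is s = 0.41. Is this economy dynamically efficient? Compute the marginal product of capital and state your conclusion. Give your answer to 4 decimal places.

n + δ = 0.034 + 0.082 = 0.116.
Steady-state k*: s·k^0.26 = 0.116·k gives k* = (0.41/0.116)^(1/0.74) ≈ 5.5078.
MPK = 0.26·5.5078^(-0.74) ≈ 0.0736.
MPK < n+δ = 0.116, so the economy is dynamically inefficient (over-saving).

dynamically inefficient; MPK ≈ 0.0736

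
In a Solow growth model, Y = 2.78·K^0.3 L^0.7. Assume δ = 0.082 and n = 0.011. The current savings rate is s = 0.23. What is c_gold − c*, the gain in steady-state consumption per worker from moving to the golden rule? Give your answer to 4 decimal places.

Capital per worker breaks even when investment replaces (n + δ)·k; here n + δ = 0.093.
Current steady state (s = 0.23): k* = (0.23·2.78/0.093)^(1/0.7) ≈ 15.7083, y* = 2.78·15.7083^0.3 ≈ 6.3516, c* = (1−0.23)·6.3516 ≈ 4.8907.
Golden rule sets MPK = n+δ: 0.3·2.78·k^(0.3−1) = 0.093, so k_gold = (0.3·2.78/0.093)^(1/0.7) ≈ 22.9602.
y_gold = 2.78·22.9602^0.3 ≈ 7.1177, c_gold = y_gold − 0.093·k_gold ≈ 4.9824.
Gain: Δc = 4.9824 − 4.8907 ≈ 0.0916.

Δc ≈ 0.0916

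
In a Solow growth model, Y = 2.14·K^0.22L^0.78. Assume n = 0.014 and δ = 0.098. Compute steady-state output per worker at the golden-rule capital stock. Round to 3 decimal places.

n + δ = 0.014 + 0.098 = 0.112.
Setting f'(k) = n+δ gives 0.22·2.14·k^(0.22−1) = 0.112, hence k_gold = (0.22·2.14/0.112)^(1/0.78) ≈ 6.3025.
Output: y_gold = 2.14·k_gold^0.22 = 2.14·6.3025^0.22 ≈ 3.2085.

y_gold ≈ 3.209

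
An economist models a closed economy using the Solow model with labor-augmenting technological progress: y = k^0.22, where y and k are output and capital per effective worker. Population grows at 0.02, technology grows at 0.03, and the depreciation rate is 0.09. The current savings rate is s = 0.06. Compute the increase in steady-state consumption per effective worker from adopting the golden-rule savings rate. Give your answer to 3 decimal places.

Δc ≈ 0.146

Break-even investment rate: n + g + δ = 0.02 + 0.03 + 0.09 = 0.14.
Current steady state (s = 0.06): k* = (0.06/0.14)^(1/0.78) ≈ 0.3375, y* = 0.3375^0.22 ≈ 0.7874, c* = (1−0.06)·0.7874 ≈ 0.7402.
Golden rule sets MPK = n+g+δ: 0.22·k^(0.22−1) = 0.14, so k_gold = (0.22/0.14)^(1/0.78) ≈ 1.7851.
y_gold = 1.7851^0.22 ≈ 1.1360, c_gold = y_gold − 0.14·k_gold ≈ 0.8861.
Gain: Δc = 0.8861 − 0.7402 ≈ 0.1459.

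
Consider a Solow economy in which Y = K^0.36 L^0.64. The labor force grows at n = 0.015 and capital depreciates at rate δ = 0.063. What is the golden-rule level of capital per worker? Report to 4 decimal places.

Break-even investment rate: n + δ = 0.015 + 0.063 = 0.078.
Maximizing c = f(k) − (n+δ)·k gives f'(k) = n+δ, i.e. 0.36·k^(0.36−1) = 0.078, so k_gold = (0.36/0.078)^(1/0.64) ≈ 10.9100.

k_gold ≈ 10.9100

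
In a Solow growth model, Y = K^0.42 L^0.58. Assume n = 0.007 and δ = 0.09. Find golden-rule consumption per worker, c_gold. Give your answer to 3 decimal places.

n + δ = 0.007 + 0.09 = 0.097.
Setting f'(k) = n+δ gives 0.42·k^(0.42−1) = 0.097, hence k_gold = (0.42/0.097)^(1/0.58) ≈ 12.5134.
y_gold = 12.5134^0.42 ≈ 2.8900.
c_gold = y_gold − (n+δ)·k_gold = 2.8900 − 0.097·12.5134 ≈ 1.6762.

c_gold ≈ 1.676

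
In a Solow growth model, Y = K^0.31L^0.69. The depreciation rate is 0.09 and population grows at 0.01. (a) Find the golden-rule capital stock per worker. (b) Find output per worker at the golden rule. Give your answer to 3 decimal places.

Break-even investment rate: n + δ = 0.01 + 0.09 = 0.1.
Maximizing c = f(k) − (n+δ)·k gives f'(k) = n+δ, i.e. 0.31·k^(0.31−1) = 0.1, so k_gold = (0.31/0.1)^(1/0.69) ≈ 5.1537.
y_gold = 5.1537^0.31 ≈ 1.6625.

(a) k_gold ≈ 5.154; (b) y_gold ≈ 1.662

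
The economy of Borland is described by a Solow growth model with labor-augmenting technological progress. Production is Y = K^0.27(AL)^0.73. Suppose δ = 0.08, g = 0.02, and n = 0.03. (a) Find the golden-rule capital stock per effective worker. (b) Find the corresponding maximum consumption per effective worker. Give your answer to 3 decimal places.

Break-even investment rate: n + g + δ = 0.03 + 0.02 + 0.08 = 0.13.
At the golden rule the marginal product of capital equals n+g+δ: 0.27·k^(0.27−1) = 0.13. Solving, k_gold = (0.27/0.13)^(1/0.73) ≈ 2.7216.
y_gold = 2.7216^0.27 ≈ 1.3104; c_gold = y_gold − 0.13·k_gold ≈ 0.9566.

(a) k_gold ≈ 2.722; (b) c_gold ≈ 0.957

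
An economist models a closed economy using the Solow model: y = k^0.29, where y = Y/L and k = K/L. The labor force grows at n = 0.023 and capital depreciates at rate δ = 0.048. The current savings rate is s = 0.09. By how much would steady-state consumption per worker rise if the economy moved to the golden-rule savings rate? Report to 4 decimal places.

Δc ≈ 0.2589

Capital per worker breaks even when investment replaces (n + δ)·k; here n + δ = 0.071.
Current steady state (s = 0.09): k* = (0.09/0.071)^(1/0.71) ≈ 1.3965, y* = 1.3965^0.29 ≈ 1.1017, c* = (1−0.09)·1.1017 ≈ 1.0025.
Maximizing c = f(k) − (n+δ)·k gives f'(k) = n+δ, i.e. 0.29·k^(0.29−1) = 0.071, so k_gold = (0.29/0.071)^(1/0.71) ≈ 7.2570.
y_gold = 7.2570^0.29 ≈ 1.7767, c_gold = y_gold − 0.071·k_gold ≈ 1.2615.
Gain: Δc = 1.2615 − 1.0025 ≈ 0.2589.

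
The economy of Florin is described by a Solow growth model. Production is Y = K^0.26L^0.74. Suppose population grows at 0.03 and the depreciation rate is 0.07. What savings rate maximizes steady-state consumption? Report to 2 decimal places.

s_gold = 0.26

The effective depreciation rate is n + δ = 0.03 + 0.07 = 0.1.
At the golden rule MPK = n+δ, and in any Cobb-Douglas steady state s = (n+δ)·k/y = MPK·k/y = capital's share 0.26.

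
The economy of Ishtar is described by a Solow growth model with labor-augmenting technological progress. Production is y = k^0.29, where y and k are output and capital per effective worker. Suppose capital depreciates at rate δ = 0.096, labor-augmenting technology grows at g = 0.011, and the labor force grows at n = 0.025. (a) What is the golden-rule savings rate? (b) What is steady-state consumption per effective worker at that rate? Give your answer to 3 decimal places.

(a) s_gold = 0.290; (b) c_gold ≈ 0.979

n + g + δ = 0.025 + 0.011 + 0.096 = 0.132.
For Cobb-Douglas, s_gold equals capital's share: s_gold = 0.29.
At the golden rule the marginal product of capital equals n+g+δ: 0.29·k^(0.29−1) = 0.132. Solving, k_gold = (0.29/0.132)^(1/0.71) ≈ 3.0300.
y_gold = 3.0300^0.29 ≈ 1.3792; c_gold = (1−0.29)·y_gold ≈ 0.9792.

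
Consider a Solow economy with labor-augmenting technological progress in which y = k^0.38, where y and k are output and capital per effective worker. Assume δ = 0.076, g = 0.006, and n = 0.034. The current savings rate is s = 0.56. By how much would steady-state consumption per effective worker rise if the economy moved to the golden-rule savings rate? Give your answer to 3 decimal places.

The effective depreciation rate is n + g + δ = 0.034 + 0.006 + 0.076 = 0.116.
Current steady state (s = 0.56): k* = (0.56/0.116)^(1/0.62) ≈ 12.6704, y* = 12.6704^0.38 ≈ 2.6246, c* = (1−0.56)·2.6246 ≈ 1.1548.
At the golden rule the marginal product of capital equals n+g+δ: 0.38·k^(0.38−1) = 0.116. Solving, k_gold = (0.38/0.116)^(1/0.62) ≈ 6.7791.
y_gold = 6.7791^0.38 ≈ 2.0694, c_gold = y_gold − 0.116·k_gold ≈ 1.2830.
Gain: Δc = 1.2830 − 1.1548 ≈ 0.1282.

Δc ≈ 0.128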